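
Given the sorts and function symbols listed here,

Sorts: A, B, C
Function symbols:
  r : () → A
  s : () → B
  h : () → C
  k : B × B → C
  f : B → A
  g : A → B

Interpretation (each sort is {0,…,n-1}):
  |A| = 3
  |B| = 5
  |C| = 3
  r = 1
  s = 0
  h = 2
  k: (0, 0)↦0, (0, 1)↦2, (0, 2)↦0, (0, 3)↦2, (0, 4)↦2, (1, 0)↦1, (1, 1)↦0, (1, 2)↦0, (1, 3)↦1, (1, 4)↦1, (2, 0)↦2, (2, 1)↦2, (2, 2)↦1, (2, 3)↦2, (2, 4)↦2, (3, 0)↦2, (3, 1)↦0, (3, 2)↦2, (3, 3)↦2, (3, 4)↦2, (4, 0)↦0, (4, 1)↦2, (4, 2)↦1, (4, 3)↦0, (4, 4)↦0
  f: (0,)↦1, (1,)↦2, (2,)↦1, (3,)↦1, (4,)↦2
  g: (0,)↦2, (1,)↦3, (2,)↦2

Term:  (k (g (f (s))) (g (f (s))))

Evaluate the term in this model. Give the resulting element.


value = 2

  s = 0
  (f (s)) = f(0,) = 1
  (g (f (s))) = g(1,) = 3
  s = 0
  (f (s)) = f(0,) = 1
  (g (f (s))) = g(1,) = 3
  (k (g (f (s))) (g (f (s)))) = k(3, 3) = 2


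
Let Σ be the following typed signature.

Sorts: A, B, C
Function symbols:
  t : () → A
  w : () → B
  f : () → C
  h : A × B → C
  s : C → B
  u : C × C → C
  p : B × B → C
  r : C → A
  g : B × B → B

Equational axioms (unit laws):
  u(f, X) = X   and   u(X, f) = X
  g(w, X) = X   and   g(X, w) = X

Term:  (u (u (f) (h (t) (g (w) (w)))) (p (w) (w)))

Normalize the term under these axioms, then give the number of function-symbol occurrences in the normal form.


size = 7

1. (u (u (f) (h (t) (g (w) (w)))) (p (w) (w)))  →  (u (h (t) (g (w) (w))) (p (w) (w)))
2. (u (h (t) (g (w) (w))) (p (w) (w)))  →  (u (h (t) (w)) (p (w) (w)))
normal form: (u (h (t) (w)) (p (w) (w)))


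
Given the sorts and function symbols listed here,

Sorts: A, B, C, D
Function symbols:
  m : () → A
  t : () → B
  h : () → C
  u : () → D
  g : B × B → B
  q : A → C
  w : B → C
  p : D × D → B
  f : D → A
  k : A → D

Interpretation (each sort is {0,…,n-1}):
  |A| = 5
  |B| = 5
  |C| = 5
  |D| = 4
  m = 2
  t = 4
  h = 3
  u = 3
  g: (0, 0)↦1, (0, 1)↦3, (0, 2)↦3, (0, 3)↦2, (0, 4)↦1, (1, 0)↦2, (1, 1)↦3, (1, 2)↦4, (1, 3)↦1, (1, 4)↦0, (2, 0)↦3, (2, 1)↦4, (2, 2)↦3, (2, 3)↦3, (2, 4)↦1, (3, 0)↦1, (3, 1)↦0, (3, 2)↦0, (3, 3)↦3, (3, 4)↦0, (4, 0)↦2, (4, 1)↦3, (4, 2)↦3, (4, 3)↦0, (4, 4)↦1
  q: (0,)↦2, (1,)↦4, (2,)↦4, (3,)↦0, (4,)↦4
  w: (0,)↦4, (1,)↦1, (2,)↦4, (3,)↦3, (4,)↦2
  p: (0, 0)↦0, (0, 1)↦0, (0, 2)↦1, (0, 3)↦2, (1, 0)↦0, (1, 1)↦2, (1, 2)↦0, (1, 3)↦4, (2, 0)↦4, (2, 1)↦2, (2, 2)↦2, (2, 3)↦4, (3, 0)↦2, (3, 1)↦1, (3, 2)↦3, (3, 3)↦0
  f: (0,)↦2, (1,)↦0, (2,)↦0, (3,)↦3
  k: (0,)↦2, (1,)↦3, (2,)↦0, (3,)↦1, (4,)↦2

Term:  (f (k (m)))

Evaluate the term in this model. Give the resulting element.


  m = 2
  (k (m)) = k(2,) = 0
  (f (k (m))) = f(0,) = 2

value = 2


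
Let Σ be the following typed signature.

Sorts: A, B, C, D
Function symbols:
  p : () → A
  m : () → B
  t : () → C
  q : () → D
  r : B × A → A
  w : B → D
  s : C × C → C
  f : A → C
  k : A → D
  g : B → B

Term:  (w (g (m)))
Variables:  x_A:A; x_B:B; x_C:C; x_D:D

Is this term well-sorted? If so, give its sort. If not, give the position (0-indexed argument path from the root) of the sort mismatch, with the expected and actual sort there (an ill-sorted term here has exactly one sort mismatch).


    (m) : B
  (g (m)) : B
(w (g (m))) : D

well-sorted; sort = D


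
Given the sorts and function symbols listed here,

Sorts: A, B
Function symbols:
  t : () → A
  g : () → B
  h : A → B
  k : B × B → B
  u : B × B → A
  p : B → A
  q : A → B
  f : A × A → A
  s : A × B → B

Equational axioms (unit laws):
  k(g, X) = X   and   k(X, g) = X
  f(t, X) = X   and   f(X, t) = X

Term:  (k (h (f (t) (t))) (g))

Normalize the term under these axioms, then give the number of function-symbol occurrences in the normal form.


size = 2

1. (k (h (f (t) (t))) (g))  →  (h (f (t) (t)))
2. (h (f (t) (t)))  →  (h (t))
normal form: (h (t))


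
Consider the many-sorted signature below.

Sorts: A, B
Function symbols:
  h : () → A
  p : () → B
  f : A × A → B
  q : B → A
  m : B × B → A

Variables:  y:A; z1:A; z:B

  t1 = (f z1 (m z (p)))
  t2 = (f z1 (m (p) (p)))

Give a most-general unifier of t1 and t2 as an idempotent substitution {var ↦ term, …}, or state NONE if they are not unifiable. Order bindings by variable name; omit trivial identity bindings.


{z ↦ (p)}


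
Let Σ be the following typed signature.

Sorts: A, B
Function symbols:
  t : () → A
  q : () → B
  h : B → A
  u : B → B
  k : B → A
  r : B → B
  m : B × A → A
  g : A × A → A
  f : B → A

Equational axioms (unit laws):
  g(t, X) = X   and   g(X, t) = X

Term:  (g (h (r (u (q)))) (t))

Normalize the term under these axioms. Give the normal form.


normal form = (h (r (u (q))))

1. (g (h (r (u (q)))) (t))  →  (h (r (u (q))))


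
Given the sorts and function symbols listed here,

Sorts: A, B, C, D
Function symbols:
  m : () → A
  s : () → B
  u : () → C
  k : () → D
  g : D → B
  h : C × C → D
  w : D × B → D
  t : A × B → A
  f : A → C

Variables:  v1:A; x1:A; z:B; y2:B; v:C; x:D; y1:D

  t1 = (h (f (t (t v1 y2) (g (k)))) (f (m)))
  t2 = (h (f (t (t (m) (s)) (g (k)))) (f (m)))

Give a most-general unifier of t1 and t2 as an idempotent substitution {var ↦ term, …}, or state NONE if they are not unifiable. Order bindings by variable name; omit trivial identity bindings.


{v1 ↦ (m), y2 ↦ (s)}


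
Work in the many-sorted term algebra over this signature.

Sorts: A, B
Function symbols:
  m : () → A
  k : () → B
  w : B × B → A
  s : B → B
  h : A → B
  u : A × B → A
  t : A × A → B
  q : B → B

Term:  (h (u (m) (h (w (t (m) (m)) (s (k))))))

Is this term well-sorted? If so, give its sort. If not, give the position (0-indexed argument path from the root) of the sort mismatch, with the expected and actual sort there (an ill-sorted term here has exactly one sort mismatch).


    (m) : A
          (m) : A
          (m) : A
        (t (m) (m)) : B
          (k) : B
        (s (k)) : B
      (w (t (m) (m)) (s (k))) : A
    (h (w (t (m) (m)) (s (k)))) : B
  (u (m) (h (w (t (m) (m)) (s (k))))) : A
(h (u (m) (h (w (t (m) (m)) (s (k)))))) : B

well-sorted; sort = B


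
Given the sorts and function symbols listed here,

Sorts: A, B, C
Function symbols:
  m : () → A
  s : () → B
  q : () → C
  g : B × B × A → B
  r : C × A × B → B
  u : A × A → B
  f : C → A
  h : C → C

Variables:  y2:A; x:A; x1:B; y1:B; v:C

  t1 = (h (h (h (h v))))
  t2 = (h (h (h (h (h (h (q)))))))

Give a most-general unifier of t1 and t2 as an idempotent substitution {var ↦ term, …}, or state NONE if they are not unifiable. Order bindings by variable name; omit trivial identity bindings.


{v ↦ (h (h (q)))}


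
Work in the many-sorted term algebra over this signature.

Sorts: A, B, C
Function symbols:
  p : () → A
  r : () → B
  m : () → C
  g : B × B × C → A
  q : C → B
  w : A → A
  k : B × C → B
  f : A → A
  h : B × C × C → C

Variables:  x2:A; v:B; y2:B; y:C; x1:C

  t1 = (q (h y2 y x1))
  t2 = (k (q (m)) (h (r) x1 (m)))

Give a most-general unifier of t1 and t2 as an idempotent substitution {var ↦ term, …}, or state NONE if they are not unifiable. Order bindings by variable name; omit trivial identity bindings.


head clash or occurs-check failure — not unifiable

NONE (not unifiable)


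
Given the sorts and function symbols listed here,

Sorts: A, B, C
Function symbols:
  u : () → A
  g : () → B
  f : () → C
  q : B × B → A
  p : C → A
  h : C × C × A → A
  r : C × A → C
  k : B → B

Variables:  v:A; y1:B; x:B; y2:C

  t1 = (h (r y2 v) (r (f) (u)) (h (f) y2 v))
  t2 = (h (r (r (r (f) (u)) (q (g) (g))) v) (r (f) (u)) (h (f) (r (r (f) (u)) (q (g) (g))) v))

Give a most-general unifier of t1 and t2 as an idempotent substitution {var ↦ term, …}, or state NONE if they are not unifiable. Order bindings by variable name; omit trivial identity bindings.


{y2 ↦ (r (r (f) (u)) (q (g) (g)))}


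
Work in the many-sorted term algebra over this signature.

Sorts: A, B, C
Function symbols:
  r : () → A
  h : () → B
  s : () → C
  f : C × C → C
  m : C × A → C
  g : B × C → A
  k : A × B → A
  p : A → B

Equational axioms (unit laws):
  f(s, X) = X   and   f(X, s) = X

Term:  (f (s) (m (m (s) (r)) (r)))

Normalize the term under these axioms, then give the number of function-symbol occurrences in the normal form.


size = 5

1. (f (s) (m (m (s) (r)) (r)))  →  (m (m (s) (r)) (r))
normal form: (m (m (s) (r)) (r))


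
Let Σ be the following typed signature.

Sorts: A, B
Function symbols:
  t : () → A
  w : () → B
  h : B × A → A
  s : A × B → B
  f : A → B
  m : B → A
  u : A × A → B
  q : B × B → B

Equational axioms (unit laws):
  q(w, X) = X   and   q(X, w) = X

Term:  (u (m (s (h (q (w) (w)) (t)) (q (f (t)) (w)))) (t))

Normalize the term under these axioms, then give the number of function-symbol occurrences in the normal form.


size = 9

1. (u (m (s (h (q (w) (w)) (t)) (q (f (t)) (w)))) (t))  →  (u (m (s (h (w) (t)) (q (f (t)) (w)))) (t))
2. (u (m (s (h (w) (t)) (q (f (t)) (w)))) (t))  →  (u (m (s (h (w) (t)) (f (t)))) (t))
normal form: (u (m (s (h (w) (t)) (f (t)))) (t))


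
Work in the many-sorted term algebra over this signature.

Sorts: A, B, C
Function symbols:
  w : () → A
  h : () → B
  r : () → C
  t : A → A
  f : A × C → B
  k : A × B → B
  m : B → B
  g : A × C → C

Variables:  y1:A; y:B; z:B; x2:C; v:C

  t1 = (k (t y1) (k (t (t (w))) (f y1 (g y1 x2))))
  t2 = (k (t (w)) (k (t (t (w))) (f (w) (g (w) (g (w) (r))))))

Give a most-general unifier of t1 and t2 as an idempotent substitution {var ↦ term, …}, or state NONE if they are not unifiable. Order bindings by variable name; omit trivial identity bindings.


{x2 ↦ (g (w) (r)), y1 ↦ (w)}


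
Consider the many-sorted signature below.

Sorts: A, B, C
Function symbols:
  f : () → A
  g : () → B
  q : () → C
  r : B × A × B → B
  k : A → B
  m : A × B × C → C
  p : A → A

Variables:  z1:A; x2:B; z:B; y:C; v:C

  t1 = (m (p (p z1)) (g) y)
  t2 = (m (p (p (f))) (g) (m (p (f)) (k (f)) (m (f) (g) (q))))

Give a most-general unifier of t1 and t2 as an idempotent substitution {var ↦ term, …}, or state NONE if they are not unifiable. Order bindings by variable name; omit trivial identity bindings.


{y ↦ (m (p (f)) (k (f)) (m (f) (g) (q))), z1 ↦ (f)}


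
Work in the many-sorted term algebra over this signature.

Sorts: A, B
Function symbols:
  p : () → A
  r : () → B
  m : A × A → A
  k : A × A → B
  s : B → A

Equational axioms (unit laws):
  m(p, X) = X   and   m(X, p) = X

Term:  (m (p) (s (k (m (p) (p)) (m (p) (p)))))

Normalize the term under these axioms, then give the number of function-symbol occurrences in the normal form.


size = 4

1. (m (p) (s (k (m (p) (p)) (m (p) (p)))))  →  (s (k (m (p) (p)) (m (p) (p))))
2. (s (k (m (p) (p)) (m (p) (p))))  →  (s (k (p) (m (p) (p))))
3. (s (k (p) (m (p) (p))))  →  (s (k (p) (p)))
normal form: (s (k (p) (p)))


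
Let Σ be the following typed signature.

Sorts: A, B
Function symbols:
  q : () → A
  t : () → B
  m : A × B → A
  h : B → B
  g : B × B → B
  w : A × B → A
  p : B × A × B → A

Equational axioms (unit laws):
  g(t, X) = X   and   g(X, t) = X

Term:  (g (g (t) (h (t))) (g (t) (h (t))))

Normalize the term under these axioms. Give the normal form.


normal form = (g (h (t)) (h (t)))

1. (g (g (t) (h (t))) (g (t) (h (t))))  →  (g (h (t)) (g (t) (h (t))))
2. (g (h (t)) (g (t) (h (t))))  →  (g (h (t)) (h (t)))


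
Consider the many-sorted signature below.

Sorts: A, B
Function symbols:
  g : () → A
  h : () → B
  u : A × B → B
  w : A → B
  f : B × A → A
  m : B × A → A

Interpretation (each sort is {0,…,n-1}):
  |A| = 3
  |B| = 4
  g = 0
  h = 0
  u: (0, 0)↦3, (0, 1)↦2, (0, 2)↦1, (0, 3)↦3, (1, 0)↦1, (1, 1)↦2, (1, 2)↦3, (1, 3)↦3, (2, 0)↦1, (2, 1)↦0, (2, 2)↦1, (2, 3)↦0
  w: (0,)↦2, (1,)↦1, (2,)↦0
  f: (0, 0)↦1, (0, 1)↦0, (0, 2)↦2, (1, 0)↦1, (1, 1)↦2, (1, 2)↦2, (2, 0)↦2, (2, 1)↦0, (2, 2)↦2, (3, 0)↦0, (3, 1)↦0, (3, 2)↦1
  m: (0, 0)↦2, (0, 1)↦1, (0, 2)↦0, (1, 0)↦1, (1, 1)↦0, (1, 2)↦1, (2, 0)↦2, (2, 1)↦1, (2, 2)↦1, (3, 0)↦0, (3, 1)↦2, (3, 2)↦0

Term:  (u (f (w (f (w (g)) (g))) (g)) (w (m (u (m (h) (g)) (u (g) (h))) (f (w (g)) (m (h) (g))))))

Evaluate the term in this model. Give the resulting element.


  g = 0
  (w (g)) = w(0,) = 2
  g = 0
  (f (w (g)) (g)) = f(2, 0) = 2
  (w (f (w (g)) (g))) = w(2,) = 0
  g = 0
  (f (w (f (w (g)) (g))) (g)) = f(0, 0) = 1
  h = 0
  g = 0
  (m (h) (g)) = m(0, 0) = 2
  g = 0
  h = 0
  (u (g) (h)) = u(0, 0) = 3
  (u (m (h) (g)) (u (g) (h))) = u(2, 3) = 0
  g = 0
  (w (g)) = w(0,) = 2
  h = 0
  g = 0
  (m (h) (g)) = m(0, 0) = 2
  (f (w (g)) (m (h) (g))) = f(2, 2) = 2
  (m (u (m (h) (g)) (u (g) (h))) (f (w (g)) (m (h) (g)))) = m(0, 2) = 0
  (w (m (u (m (h) (g)) (u (g) (h))) (f (w (g)) (m (h) (g))))) = w(0,) = 2
  (u (f (w (f (w (g)) (g))) (g)) (w (m (u (m (h) (g)) (u (g) (h))) (f (w (g)) (m (h) (g)))))) = u(1, 2) = 3

value = 3


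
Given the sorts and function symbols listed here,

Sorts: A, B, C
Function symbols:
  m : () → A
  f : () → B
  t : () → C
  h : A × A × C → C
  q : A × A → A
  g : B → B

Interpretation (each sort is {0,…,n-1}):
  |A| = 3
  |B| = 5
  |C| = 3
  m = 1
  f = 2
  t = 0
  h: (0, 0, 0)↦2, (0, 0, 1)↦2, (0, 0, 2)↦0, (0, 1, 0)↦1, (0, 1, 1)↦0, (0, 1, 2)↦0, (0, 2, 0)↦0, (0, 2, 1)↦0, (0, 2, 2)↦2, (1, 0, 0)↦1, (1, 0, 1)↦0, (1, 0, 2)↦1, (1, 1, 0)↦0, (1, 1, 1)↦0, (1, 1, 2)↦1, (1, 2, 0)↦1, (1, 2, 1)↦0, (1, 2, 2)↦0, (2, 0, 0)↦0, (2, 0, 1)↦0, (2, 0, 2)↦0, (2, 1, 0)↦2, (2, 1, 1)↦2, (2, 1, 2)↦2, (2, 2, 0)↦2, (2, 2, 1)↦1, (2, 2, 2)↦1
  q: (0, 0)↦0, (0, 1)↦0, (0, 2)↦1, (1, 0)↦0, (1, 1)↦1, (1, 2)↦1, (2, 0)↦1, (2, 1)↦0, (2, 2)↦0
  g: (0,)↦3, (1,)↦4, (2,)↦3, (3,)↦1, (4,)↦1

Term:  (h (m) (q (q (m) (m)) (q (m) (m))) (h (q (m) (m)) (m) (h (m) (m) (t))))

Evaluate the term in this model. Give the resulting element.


  m = 1
  m = 1
  m = 1
  (q (m) (m)) = q(1, 1) = 1
  m = 1
  m = 1
  (q (m) (m)) = q(1, 1) = 1
  (q (q (m) (m)) (q (m) (m))) = q(1, 1) = 1
  m = 1
  m = 1
  (q (m) (m)) = q(1, 1) = 1
  m = 1
  m = 1
  m = 1
  t = 0
  (h (m) (m) (t)) = h(1, 1, 0) = 0
  (h (q (m) (m)) (m) (h (m) (m) (t))) = h(1, 1, 0) = 0
  (h (m) (q (q (m) (m)) (q (m) (m))) (h (q (m) (m)) (m) (h (m) (m) (t)))) = h(1, 1, 0) = 0

value = 0


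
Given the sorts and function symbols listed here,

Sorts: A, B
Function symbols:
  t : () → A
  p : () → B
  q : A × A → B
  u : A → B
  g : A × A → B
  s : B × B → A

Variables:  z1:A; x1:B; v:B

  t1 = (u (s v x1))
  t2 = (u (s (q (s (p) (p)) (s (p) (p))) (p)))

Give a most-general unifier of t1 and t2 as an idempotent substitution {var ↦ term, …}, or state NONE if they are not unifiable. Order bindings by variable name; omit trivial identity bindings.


{v ↦ (q (s (p) (p)) (s (p) (p))), x1 ↦ (p)}


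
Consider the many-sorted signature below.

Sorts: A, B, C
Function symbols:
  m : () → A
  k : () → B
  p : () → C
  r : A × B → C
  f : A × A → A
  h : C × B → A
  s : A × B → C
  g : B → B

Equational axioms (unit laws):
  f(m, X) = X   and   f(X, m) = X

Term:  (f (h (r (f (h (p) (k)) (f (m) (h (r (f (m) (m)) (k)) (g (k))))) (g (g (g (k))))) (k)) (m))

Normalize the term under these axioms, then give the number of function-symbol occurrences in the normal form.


size = 17

1. (f (h (r (f (h (p) (k)) (f (m) (h (r (f (m) (m)) (k)) (g (k))))) (g (g (g (k))))) (k)) (m))  →  (h (r (f (h (p) (k)) (f (m) (h (r (f (m) (m)) (k)) (g (k))))) (g (g (g (k))))) (k))
2. (h (r (f (h (p) (k)) (f (m) (h (r (f (m) (m)) (k)) (g (k))))) (g (g (g (k))))) (k))  →  (h (r (f (h (p) (k)) (h (r (f (m) (m)) (k)) (g (k)))) (g (g (g (k))))) (k))
3. (h (r (f (h (p) (k)) (h (r (f (m) (m)) (k)) (g (k)))) (g (g (g (k))))) (k))  →  (h (r (f (h (p) (k)) (h (r (m) (k)) (g (k)))) (g (g (g (k))))) (k))
normal form: (h (r (f (h (p) (k)) (h (r (m) (k)) (g (k)))) (g (g (g (k))))) (k))


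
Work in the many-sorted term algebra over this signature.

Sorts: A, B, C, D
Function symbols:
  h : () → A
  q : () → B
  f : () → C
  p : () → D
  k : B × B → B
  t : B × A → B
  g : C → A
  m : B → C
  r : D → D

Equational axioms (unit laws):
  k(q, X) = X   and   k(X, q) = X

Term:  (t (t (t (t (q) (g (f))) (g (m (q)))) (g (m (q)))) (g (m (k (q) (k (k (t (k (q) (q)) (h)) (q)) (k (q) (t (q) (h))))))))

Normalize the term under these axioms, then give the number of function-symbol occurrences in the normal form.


1. (t (t (t (t (q) (g (f))) (g (m (q)))) (g (m (q)))) (g (m (k (q) (k (k (t (k (q) (q)) (h)) (q)) (k (q) (t (q) (h))))))))  →  (t (t (t (t (q) (g (f))) (g (m (q)))) (g (m (q)))) (g (m (k (k (t (k (q) (q)) (h)) (q)) (k (q) (t (q) (h)))))))
2. (t (t (t (t (q) (g (f))) (g (m (q)))) (g (m (q)))) (g (m (k (k (t (k (q) (q)) (h)) (q)) (k (q) (t (q) (h)))))))  →  (t (t (t (t (q) (g (f))) (g (m (q)))) (g (m (q)))) (g (m (k (t (k (q) (q)) (h)) (k (q) (t (q) (h)))))))
3. (t (t (t (t (q) (g (f))) (g (m (q)))) (g (m (q)))) (g (m (k (t (k (q) (q)) (h)) (k (q) (t (q) (h)))))))  →  (t (t (t (t (q) (g (f))) (g (m (q)))) (g (m (q)))) (g (m (k (t (q) (h)) (k (q) (t (q) (h)))))))
4. (t (t (t (t (q) (g (f))) (g (m (q)))) (g (m (q)))) (g (m (k (t (q) (h)) (k (q) (t (q) (h)))))))  →  (t (t (t (t (q) (g (f))) (g (m (q)))) (g (m (q)))) (g (m (k (t (q) (h)) (t (q) (h))))))
normal form: (t (t (t (t (q) (g (f))) (g (m (q)))) (g (m (q)))) (g (m (k (t (q) (h)) (t (q) (h))))))

size = 22


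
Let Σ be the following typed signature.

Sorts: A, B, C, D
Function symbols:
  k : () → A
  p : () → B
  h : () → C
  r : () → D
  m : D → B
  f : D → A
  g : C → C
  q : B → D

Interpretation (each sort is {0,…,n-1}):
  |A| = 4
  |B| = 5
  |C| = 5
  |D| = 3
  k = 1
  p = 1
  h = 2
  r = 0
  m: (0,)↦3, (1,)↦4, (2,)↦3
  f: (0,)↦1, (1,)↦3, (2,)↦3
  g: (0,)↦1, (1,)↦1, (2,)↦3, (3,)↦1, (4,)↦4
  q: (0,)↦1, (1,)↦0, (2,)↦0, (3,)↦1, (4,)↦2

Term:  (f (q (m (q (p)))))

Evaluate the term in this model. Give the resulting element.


value = 3

  p = 1
  (q (p)) = q(1,) = 0
  (m (q (p))) = m(0,) = 3
  (q (m (q (p)))) = q(3,) = 1
  (f (q (m (q (p))))) = f(1,) = 3


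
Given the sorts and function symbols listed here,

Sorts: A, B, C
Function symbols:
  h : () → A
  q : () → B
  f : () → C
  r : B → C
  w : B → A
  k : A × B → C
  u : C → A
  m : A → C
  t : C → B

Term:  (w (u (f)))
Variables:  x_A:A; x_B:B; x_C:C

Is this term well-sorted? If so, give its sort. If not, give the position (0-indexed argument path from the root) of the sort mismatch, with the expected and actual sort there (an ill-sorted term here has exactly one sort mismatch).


ill-sorted at position [0]: expected B, got A

    (f) : C
  (u (f)) : A
(w (u (f))) : ✗ arg 0 at [0] has sort A, expected B


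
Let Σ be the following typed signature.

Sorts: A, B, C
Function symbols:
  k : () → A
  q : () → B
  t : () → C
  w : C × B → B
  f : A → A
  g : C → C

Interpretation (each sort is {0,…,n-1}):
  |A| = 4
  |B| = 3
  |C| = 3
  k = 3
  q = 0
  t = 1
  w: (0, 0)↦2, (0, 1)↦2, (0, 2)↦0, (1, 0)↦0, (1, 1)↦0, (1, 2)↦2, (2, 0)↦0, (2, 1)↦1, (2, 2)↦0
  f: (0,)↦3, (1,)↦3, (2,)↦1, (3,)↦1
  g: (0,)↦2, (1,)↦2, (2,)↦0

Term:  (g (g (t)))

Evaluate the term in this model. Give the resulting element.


value = 0

  t = 1
  (g (t)) = g(1,) = 2
  (g (g (t))) = g(2,) = 0


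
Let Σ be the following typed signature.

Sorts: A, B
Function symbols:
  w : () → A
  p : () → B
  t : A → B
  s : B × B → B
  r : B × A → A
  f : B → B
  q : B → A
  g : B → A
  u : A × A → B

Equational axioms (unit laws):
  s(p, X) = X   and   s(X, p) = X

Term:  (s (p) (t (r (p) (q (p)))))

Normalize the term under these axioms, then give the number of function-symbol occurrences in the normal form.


1. (s (p) (t (r (p) (q (p)))))  →  (t (r (p) (q (p))))
normal form: (t (r (p) (q (p))))

size = 5


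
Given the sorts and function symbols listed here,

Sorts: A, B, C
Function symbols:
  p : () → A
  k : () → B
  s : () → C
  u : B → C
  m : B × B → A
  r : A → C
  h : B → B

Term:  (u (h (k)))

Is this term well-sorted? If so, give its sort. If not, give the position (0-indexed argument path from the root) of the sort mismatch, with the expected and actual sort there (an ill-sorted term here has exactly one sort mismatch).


    (k) : B
  (h (k)) : B
(u (h (k))) : C

well-sorted; sort = C


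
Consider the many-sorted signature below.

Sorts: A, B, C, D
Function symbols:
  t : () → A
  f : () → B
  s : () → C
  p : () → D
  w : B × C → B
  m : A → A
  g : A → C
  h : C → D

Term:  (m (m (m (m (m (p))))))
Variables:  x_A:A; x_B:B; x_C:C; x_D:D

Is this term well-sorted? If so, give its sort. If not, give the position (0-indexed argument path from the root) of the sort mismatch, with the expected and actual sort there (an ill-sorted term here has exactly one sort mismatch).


          (p) : D
        (m (p)) : ✗ arg 0 at [0, 0, 0, 0, 0] has sort D, expected A

ill-sorted at position [0, 0, 0, 0, 0]: expected A, got D


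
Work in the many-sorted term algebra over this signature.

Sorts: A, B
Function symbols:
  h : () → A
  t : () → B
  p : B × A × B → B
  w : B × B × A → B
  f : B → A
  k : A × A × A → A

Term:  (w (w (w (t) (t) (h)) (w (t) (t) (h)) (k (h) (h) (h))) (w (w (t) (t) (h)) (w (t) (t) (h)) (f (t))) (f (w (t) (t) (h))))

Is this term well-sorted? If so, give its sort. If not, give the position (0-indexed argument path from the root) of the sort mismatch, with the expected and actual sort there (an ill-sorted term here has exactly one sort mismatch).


well-sorted; sort = B

      (t) : B
      (t) : B
      (h) : A
    (w (t) (t) (h)) : B
      (t) : B
      (t) : B
      (h) : A
    (w (t) (t) (h)) : B
      (h) : A
      (h) : A
      (h) : A
    (k (h) (h) (h)) : A
  (w (w (t) (t) (h)) (w (t) (t) (h)) (k (h) (h) (h))) : B
      (t) : B
      (t) : B
      (h) : A
    (w (t) (t) (h)) : B
      (t) : B
      (t) : B
      (h) : A
    (w (t) (t) (h)) : B
      (t) : B
    (f (t)) : A
  (w (w (t) (t) (h)) (w (t) (t) (h)) (f (t))) : B
      (t) : B
      (t) : B
      (h) : A
    (w (t) (t) (h)) : B
  (f (w (t) (t) (h))) : A
(w (w (w (t) (t) (h)) (w (t) (t) (h)) (k (h) (h) (h))) (w (w (t) (t) (h)) (w (t) (t) (h)) (f (t))) (f (w (t) (t) (h)))) : B


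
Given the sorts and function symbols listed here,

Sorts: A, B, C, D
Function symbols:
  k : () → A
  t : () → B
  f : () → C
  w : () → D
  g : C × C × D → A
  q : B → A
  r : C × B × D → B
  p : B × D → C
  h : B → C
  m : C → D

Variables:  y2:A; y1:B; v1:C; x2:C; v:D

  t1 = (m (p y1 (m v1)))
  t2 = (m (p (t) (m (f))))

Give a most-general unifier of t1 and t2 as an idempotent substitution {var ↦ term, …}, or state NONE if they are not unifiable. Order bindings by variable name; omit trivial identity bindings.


{v1 ↦ (f), y1 ↦ (t)}


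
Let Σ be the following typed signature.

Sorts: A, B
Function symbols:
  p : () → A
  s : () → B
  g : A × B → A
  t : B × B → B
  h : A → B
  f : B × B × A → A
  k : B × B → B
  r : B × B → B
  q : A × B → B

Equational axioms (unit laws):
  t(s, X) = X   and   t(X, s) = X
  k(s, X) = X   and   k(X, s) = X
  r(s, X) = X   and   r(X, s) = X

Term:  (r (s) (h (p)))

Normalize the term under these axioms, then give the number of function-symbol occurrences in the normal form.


size = 2

1. (r (s) (h (p)))  →  (h (p))
normal form: (h (p))


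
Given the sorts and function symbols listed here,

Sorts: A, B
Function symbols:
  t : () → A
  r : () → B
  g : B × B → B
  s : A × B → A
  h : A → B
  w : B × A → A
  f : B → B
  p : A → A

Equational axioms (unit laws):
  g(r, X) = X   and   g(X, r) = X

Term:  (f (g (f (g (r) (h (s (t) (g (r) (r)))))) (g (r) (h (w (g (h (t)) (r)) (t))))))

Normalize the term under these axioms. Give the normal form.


1. (f (g (f (g (r) (h (s (t) (g (r) (r)))))) (g (r) (h (w (g (h (t)) (r)) (t))))))  →  (f (g (f (h (s (t) (g (r) (r))))) (g (r) (h (w (g (h (t)) (r)) (t))))))
2. (f (g (f (h (s (t) (g (r) (r))))) (g (r) (h (w (g (h (t)) (r)) (t))))))  →  (f (g (f (h (s (t) (r)))) (g (r) (h (w (g (h (t)) (r)) (t))))))
3. (f (g (f (h (s (t) (r)))) (g (r) (h (w (g (h (t)) (r)) (t))))))  →  (f (g (f (h (s (t) (r)))) (h (w (g (h (t)) (r)) (t)))))
4. (f (g (f (h (s (t) (r)))) (h (w (g (h (t)) (r)) (t)))))  →  (f (g (f (h (s (t) (r)))) (h (w (h (t)) (t)))))

normal form = (f (g (f (h (s (t) (r)))) (h (w (h (t)) (t)))))


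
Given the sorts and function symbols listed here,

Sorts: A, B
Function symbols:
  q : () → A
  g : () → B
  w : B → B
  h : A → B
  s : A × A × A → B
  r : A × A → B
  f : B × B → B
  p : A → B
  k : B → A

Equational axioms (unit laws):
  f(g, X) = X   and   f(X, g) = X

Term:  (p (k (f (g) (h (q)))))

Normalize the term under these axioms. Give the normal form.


normal form = (p (k (h (q))))

1. (p (k (f (g) (h (q)))))  →  (p (k (h (q))))


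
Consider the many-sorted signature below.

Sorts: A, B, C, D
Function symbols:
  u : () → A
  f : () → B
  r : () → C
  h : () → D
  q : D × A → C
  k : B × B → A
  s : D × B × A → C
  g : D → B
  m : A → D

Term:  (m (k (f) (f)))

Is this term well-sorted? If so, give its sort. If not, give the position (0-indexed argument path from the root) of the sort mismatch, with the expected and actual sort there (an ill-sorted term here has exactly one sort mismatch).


    (f) : B
    (f) : B
  (k (f) (f)) : A
(m (k (f) (f))) : D

well-sorted; sort = D


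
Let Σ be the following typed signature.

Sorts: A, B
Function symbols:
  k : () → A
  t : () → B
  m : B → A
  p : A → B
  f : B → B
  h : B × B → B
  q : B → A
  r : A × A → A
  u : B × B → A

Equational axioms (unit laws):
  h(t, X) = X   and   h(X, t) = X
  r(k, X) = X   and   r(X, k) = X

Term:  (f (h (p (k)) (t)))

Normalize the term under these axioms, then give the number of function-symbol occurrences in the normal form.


1. (f (h (p (k)) (t)))  →  (f (p (k)))
normal form: (f (p (k)))

size = 3


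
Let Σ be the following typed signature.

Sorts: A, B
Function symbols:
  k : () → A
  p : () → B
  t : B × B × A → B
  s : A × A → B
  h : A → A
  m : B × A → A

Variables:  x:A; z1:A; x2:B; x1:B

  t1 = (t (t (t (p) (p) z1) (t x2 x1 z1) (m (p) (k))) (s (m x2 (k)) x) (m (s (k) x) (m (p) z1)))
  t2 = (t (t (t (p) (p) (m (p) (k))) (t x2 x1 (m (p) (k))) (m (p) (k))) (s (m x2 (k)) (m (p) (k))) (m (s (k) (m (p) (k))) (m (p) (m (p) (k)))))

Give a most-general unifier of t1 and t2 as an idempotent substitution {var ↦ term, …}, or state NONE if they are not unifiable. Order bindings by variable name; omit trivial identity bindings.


{x ↦ (m (p) (k)), z1 ↦ (m (p) (k))}


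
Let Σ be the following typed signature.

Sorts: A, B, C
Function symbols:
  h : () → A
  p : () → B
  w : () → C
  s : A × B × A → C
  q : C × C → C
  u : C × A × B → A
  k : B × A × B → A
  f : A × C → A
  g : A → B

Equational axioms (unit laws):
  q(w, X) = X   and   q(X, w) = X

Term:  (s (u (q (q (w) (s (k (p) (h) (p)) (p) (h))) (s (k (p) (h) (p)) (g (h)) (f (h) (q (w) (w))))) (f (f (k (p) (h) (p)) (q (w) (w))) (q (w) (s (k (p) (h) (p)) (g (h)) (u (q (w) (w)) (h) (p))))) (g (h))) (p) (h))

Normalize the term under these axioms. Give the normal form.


normal form = (s (u (q (s (k (p) (h) (p)) (p) (h)) (s (k (p) (h) (p)) (g (h)) (f (h) (w)))) (f (f (k (p) (h) (p)) (w)) (s (k (p) (h) (p)) (g (h)) (u (w) (h) (p)))) (g (h))) (p) (h))

1. (s (u (q (q (w) (s (k (p) (h) (p)) (p) (h))) (s (k (p) (h) (p)) (g (h)) (f (h) (q (w) (w))))) (f (f (k (p) (h) (p)) (q (w) (w))) (q (w) (s (k (p) (h) (p)) (g (h)) (u (q (w) (w)) (h) (p))))) (g (h))) (p) (h))  →  (s (u (q (s (k (p) (h) (p)) (p) (h)) (s (k (p) (h) (p)) (g (h)) (f (h) (q (w) (w))))) (f (f (k (p) (h) (p)) (q (w) (w))) (q (w) (s (k (p) (h) (p)) (g (h)) (u (q (w) (w)) (h) (p))))) (g (h))) (p) (h))
2. (s (u (q (s (k (p) (h) (p)) (p) (h)) (s (k (p) (h) (p)) (g (h)) (f (h) (q (w) (w))))) (f (f (k (p) (h) (p)) (q (w) (w))) (q (w) (s (k (p) (h) (p)) (g (h)) (u (q (w) (w)) (h) (p))))) (g (h))) (p) (h))  →  (s (u (q (s (k (p) (h) (p)) (p) (h)) (s (k (p) (h) (p)) (g (h)) (f (h) (w)))) (f (f (k (p) (h) (p)) (q (w) (w))) (q (w) (s (k (p) (h) (p)) (g (h)) (u (q (w) (w)) (h) (p))))) (g (h))) (p) (h))
3. (s (u (q (s (k (p) (h) (p)) (p) (h)) (s (k (p) (h) (p)) (g (h)) (f (h) (w)))) (f (f (k (p) (h) (p)) (q (w) (w))) (q (w) (s (k (p) (h) (p)) (g (h)) (u (q (w) (w)) (h) (p))))) (g (h))) (p) (h))  →  (s (u (q (s (k (p) (h) (p)) (p) (h)) (s (k (p) (h) (p)) (g (h)) (f (h) (w)))) (f (f (k (p) (h) (p)) (w)) (q (w) (s (k (p) (h) (p)) (g (h)) (u (q (w) (w)) (h) (p))))) (g (h))) (p) (h))
4. (s (u (q (s (k (p) (h) (p)) (p) (h)) (s (k (p) (h) (p)) (g (h)) (f (h) (w)))) (f (f (k (p) (h) (p)) (w)) (q (w) (s (k (p) (h) (p)) (g (h)) (u (q (w) (w)) (h) (p))))) (g (h))) (p) (h))  →  (s (u (q (s (k (p) (h) (p)) (p) (h)) (s (k (p) (h) (p)) (g (h)) (f (h) (w)))) (f (f (k (p) (h) (p)) (w)) (s (k (p) (h) (p)) (g (h)) (u (q (w) (w)) (h) (p)))) (g (h))) (p) (h))
5. (s (u (q (s (k (p) (h) (p)) (p) (h)) (s (k (p) (h) (p)) (g (h)) (f (h) (w)))) (f (f (k (p) (h) (p)) (w)) (s (k (p) (h) (p)) (g (h)) (u (q (w) (w)) (h) (p)))) (g (h))) (p) (h))  →  (s (u (q (s (k (p) (h) (p)) (p) (h)) (s (k (p) (h) (p)) (g (h)) (f (h) (w)))) (f (f (k (p) (h) (p)) (w)) (s (k (p) (h) (p)) (g (h)) (u (w) (h) (p)))) (g (h))) (p) (h))


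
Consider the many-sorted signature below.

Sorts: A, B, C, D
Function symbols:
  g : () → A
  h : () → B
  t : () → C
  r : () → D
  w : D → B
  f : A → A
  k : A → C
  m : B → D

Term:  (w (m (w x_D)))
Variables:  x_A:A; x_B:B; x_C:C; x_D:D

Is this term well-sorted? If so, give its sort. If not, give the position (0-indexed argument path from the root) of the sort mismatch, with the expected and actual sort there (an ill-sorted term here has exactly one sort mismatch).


      x_D : D
    (w x_D) : B
  (m (w x_D)) : D
(w (m (w x_D))) : B

well-sorted; sort = B


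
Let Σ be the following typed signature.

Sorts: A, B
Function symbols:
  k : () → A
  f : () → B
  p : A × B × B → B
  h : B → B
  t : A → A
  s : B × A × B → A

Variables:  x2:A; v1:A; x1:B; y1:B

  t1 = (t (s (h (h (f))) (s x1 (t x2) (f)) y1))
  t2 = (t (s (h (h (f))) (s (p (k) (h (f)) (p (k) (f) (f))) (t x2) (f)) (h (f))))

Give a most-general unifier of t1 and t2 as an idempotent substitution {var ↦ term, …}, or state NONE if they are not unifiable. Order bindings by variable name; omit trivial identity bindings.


{x1 ↦ (p (k) (h (f)) (p (k) (f) (f))), y1 ↦ (h (f))}


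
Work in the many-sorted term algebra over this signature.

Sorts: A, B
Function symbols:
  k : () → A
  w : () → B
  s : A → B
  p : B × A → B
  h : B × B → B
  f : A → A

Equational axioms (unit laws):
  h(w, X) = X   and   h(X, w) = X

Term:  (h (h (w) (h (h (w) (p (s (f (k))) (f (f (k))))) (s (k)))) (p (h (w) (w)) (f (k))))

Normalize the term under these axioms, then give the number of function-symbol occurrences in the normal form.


size = 15

1. (h (h (w) (h (h (w) (p (s (f (k))) (f (f (k))))) (s (k)))) (p (h (w) (w)) (f (k))))  →  (h (h (h (w) (p (s (f (k))) (f (f (k))))) (s (k))) (p (h (w) (w)) (f (k))))
2. (h (h (h (w) (p (s (f (k))) (f (f (k))))) (s (k))) (p (h (w) (w)) (f (k))))  →  (h (h (p (s (f (k))) (f (f (k)))) (s (k))) (p (h (w) (w)) (f (k))))
3. (h (h (p (s (f (k))) (f (f (k)))) (s (k))) (p (h (w) (w)) (f (k))))  →  (h (h (p (s (f (k))) (f (f (k)))) (s (k))) (p (w) (f (k))))
normal form: (h (h (p (s (f (k))) (f (f (k)))) (s (k))) (p (w) (f (k))))


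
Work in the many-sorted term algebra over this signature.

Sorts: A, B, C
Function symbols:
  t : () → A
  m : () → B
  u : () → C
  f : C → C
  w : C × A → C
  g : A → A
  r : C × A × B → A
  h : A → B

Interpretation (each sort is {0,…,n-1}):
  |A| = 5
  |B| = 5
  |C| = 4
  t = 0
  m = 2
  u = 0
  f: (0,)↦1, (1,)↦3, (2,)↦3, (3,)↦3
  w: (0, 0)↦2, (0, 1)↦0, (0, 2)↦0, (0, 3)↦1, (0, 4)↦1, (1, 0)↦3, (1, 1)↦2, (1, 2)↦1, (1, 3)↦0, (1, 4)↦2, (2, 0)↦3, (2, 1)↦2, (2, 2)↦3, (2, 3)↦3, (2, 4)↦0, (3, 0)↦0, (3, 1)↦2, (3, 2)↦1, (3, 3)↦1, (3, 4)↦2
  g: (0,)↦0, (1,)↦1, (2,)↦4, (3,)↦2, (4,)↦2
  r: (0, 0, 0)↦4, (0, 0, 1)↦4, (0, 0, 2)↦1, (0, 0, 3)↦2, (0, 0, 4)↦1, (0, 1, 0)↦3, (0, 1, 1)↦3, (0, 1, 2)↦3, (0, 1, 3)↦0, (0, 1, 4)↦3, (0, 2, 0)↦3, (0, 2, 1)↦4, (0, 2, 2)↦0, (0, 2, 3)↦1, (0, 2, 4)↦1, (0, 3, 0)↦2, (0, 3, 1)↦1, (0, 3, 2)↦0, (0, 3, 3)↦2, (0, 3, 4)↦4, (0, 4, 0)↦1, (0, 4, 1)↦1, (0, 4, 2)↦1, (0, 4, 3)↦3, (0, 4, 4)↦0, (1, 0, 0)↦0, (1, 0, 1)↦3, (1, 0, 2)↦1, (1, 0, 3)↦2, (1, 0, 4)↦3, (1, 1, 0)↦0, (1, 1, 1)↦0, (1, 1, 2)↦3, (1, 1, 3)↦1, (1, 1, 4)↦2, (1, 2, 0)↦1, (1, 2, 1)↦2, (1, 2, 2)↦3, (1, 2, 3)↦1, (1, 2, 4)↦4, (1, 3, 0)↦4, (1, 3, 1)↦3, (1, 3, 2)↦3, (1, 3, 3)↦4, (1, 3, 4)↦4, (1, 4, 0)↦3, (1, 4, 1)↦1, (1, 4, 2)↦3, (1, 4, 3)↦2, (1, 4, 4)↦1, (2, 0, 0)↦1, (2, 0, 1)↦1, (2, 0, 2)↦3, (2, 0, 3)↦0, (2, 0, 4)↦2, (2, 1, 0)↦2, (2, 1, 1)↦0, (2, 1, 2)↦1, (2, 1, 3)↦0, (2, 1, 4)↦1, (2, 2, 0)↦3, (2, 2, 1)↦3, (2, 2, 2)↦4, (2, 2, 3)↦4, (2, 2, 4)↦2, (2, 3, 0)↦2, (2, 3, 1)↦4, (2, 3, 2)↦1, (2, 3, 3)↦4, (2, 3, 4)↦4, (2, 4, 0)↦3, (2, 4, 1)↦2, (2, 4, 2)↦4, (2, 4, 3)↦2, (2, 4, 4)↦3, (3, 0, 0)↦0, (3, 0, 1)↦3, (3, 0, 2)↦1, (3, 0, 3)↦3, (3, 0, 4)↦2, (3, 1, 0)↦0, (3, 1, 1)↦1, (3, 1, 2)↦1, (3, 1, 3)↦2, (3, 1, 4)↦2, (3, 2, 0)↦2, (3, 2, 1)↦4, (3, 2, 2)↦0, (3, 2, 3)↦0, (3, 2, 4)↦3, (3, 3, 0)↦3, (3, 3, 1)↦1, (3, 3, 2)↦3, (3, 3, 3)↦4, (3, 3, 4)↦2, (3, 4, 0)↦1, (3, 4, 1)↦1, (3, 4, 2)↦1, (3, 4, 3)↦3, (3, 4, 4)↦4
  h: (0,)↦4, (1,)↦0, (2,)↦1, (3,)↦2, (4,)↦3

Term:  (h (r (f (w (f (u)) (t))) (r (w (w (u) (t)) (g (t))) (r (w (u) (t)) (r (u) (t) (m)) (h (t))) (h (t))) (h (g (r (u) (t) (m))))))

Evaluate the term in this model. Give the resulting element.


value = 1

  u = 0
  (f (u)) = f(0,) = 1
  t = 0
  (w (f (u)) (t)) = w(1, 0) = 3
  (f (w (f (u)) (t))) = f(3,) = 3
  u = 0
  t = 0
  (w (u) (t)) = w(0, 0) = 2
  t = 0
  (g (t)) = g(0,) = 0
  (w (w (u) (t)) (g (t))) = w(2, 0) = 3
  u = 0
  t = 0
  (w (u) (t)) = w(0, 0) = 2
  u = 0
  t = 0
  m = 2
  (r (u) (t) (m)) = r(0, 0, 2) = 1
  t = 0
  (h (t)) = h(0,) = 4
  (r (w (u) (t)) (r (u) (t) (m)) (h (t))) = r(2, 1, 4) = 1
  t = 0
  (h (t)) = h(0,) = 4
  (r (w (w (u) (t)) (g (t))) (r (w (u) (t)) (r (u) (t) (m)) (h (t))) (h (t))) = r(3, 1, 4) = 2
  u = 0
  t = 0
  m = 2
  (r (u) (t) (m)) = r(0, 0, 2) = 1
  (g (r (u) (t) (m))) = g(1,) = 1
  (h (g (r (u) (t) (m)))) = h(1,) = 0
  (r (f (w (f (u)) (t))) (r (w (w (u) (t)) (g (t))) (r (w (u) (t)) (r (u) (t) (m)) (h (t))) (h (t))) (h (g (r (u) (t) (m))))) = r(3, 2, 0) = 2
  (h (r (f (w (f (u)) (t))) (r (w (w (u) (t)) (g (t))) (r (w (u) (t)) (r (u) (t) (m)) (h (t))) (h (t))) (h (g (r (u) (t) (m)))))) = h(2,) = 1


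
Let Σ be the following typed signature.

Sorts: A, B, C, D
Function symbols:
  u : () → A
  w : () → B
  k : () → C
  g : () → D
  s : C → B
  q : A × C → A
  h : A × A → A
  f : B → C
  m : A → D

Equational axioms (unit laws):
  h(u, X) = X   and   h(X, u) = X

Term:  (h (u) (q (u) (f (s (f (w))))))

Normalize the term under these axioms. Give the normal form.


normal form = (q (u) (f (s (f (w)))))

1. (h (u) (q (u) (f (s (f (w))))))  →  (q (u) (f (s (f (w)))))


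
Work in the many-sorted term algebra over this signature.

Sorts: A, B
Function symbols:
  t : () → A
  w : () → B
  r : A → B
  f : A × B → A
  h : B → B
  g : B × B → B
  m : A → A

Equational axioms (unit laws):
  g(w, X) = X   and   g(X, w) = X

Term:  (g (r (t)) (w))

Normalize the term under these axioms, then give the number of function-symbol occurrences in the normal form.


size = 2

1. (g (r (t)) (w))  →  (r (t))
normal form: (r (t))


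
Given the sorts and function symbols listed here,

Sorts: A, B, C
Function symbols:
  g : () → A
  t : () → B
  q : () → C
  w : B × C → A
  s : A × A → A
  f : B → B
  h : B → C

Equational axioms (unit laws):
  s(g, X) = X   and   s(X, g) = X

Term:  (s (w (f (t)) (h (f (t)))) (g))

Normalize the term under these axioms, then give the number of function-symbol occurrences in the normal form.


size = 6

1. (s (w (f (t)) (h (f (t)))) (g))  →  (w (f (t)) (h (f (t))))
normal form: (w (f (t)) (h (f (t))))


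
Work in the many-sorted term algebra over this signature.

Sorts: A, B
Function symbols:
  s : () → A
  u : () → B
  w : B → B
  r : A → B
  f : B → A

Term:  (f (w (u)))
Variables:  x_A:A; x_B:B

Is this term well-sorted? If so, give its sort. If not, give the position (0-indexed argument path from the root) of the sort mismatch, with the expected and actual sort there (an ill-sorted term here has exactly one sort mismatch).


well-sorted; sort = A

    (u) : B
  (w (u)) : B
(f (w (u))) : A


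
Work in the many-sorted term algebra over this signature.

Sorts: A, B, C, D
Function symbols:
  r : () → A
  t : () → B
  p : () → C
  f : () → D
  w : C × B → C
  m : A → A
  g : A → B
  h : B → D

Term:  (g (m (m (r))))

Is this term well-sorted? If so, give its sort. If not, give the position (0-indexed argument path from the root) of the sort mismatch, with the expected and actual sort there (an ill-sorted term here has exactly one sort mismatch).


well-sorted; sort = B

      (r) : A
    (m (r)) : A
  (m (m (r))) : A
(g (m (m (r)))) : B


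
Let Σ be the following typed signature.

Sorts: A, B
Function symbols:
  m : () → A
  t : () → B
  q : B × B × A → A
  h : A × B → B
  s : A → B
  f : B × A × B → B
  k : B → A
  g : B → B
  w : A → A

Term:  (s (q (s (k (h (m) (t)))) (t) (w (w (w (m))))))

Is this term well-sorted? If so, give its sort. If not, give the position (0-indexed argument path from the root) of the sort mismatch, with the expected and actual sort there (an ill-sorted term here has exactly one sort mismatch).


          (m) : A
          (t) : B
        (h (m) (t)) : B
      (k (h (m) (t))) : A
    (s (k (h (m) (t)))) : B
    (t) : B
          (m) : A
        (w (m)) : A
      (w (w (m))) : A
    (w (w (w (m)))) : A
  (q (s (k (h (m) (t)))) (t) (w (w (w (m))))) : A
(s (q (s (k (h (m) (t)))) (t) (w (w (w (m)))))) : B

well-sorted; sort = B


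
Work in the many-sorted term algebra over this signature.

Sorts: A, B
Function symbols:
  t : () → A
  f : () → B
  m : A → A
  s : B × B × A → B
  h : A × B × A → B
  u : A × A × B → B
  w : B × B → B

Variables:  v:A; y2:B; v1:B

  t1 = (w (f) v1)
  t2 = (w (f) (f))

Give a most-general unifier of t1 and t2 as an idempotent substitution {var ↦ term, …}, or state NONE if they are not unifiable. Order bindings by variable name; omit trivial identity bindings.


{v1 ↦ (f)}


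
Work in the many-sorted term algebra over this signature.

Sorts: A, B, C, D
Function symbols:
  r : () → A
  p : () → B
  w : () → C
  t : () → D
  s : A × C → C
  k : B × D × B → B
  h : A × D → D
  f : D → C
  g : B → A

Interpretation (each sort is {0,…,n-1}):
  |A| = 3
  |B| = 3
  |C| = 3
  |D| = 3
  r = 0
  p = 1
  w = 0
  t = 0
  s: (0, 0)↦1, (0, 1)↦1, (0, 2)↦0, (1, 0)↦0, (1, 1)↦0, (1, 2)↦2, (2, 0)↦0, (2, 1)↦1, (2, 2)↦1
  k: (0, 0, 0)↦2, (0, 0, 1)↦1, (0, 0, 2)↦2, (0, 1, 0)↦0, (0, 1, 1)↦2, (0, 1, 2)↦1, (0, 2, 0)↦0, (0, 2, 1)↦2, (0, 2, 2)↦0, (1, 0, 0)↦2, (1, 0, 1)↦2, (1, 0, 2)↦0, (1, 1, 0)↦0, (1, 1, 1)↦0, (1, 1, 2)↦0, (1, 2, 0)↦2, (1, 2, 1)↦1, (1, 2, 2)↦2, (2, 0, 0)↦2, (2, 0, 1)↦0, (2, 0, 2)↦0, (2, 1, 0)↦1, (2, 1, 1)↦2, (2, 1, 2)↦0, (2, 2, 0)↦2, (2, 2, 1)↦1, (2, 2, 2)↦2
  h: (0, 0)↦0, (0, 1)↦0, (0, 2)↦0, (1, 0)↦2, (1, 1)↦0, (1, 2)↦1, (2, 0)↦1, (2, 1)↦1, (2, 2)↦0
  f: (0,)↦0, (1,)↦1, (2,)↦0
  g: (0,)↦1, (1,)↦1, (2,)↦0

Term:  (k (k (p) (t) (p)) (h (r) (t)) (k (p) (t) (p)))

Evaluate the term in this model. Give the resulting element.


value = 0

  p = 1
  t = 0
  p = 1
  (k (p) (t) (p)) = k(1, 0, 1) = 2
  r = 0
  t = 0
  (h (r) (t)) = h(0, 0) = 0
  p = 1
  t = 0
  p = 1
  (k (p) (t) (p)) = k(1, 0, 1) = 2
  (k (k (p) (t) (p)) (h (r) (t)) (k (p) (t) (p))) = k(2, 0, 2) = 0
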